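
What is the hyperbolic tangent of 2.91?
0.9941

tanh(2.91) = (e^(2.91) - e^(-2.91))/(e^(2.91) + e^(-2.91)) = 0.9941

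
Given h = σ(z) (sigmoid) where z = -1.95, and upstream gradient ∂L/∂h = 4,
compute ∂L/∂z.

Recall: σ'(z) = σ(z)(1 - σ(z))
∂L/∂z = 0.4362

σ(-1.95) = 0.1246
σ'(-1.95) = σ(-1.95)(1 - σ(-1.95)) = 0.1246 × 0.8754 = 0.109
∂L/∂z = ∂L/∂h · σ'(z) = 4 × 0.109 = 0.4362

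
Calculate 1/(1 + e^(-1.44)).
0.8085

sigmoid(1.44) = 1/(1 + e^(-1.44)) = 1/(1 + 0.2369) = 0.8085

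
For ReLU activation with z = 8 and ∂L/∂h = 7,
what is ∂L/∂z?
∂L/∂z = 7

h = ReLU(8) = 8
Since z > 0: ∂h/∂z = 1
∂L/∂z = ∂L/∂h · ∂h/∂z = 7 × 1 = 7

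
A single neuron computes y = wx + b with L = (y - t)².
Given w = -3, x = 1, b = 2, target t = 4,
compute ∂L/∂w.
∂L/∂w = -10

y = wx + b = (-3)(1) + 2 = -1
∂L/∂y = 2(y - t) = 2(-1 - 4) = -10
∂y/∂w = x = 1
∂L/∂w = ∂L/∂y · ∂y/∂w = -10 × 1 = -10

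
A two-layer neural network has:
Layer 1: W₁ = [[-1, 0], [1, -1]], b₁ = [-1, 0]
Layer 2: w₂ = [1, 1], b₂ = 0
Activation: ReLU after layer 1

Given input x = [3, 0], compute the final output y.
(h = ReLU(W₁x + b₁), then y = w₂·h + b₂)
y = 3

Layer 1 pre-activation: z₁ = [-4, 3]
After ReLU: h = [0, 3]
Layer 2 output: y = 1×0 + 1×3 + 0 = 3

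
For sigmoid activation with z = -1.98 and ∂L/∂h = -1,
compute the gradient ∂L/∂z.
∂L/∂z = -0.1066

σ(-1.98) = 0.1213
σ'(-1.98) = σ(-1.98)(1 - σ(-1.98)) = 0.1213 × 0.8787 = 0.1066
∂L/∂z = ∂L/∂h · σ'(z) = -1 × 0.1066 = -0.1066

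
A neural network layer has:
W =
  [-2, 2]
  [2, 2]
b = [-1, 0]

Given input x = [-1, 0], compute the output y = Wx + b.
y = [1, -2]

Wx = [-2×-1 + 2×0, 2×-1 + 2×0]
   = [2, -2]
y = Wx + b = [2 + -1, -2 + 0] = [1, -2]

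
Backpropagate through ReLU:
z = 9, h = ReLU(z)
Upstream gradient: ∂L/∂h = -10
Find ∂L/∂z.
∂L/∂z = -10

h = ReLU(9) = 9
Since z > 0: ∂h/∂z = 1
∂L/∂z = ∂L/∂h · ∂h/∂z = -10 × 1 = -10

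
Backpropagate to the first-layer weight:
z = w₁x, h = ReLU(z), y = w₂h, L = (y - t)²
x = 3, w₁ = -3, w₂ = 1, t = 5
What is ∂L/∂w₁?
∂L/∂w₁ = 0

Forward pass:
z = w₁x = -3×3 = -9
h = ReLU(-9) = 0
y = w₂h = 1×0 = 0

Backward pass:
∂L/∂y = 2(y - t) = 2(0 - 5) = -10
∂y/∂h = w₂ = 1
∂h/∂z = 0 (ReLU derivative)
∂z/∂w₁ = x = 3

∂L/∂w₁ = -10 × 1 × 0 × 3 = 0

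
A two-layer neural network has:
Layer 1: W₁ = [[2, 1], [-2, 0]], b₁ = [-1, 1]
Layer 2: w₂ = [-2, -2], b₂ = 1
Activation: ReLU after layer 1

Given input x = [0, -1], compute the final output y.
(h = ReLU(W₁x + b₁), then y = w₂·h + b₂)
y = -1

Layer 1 pre-activation: z₁ = [-2, 1]
After ReLU: h = [0, 1]
Layer 2 output: y = -2×0 + -2×1 + 1 = -1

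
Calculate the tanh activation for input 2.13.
0.9721

tanh(2.13) = (e^(2.13) - e^(-2.13))/(e^(2.13) + e^(-2.13)) = 0.9721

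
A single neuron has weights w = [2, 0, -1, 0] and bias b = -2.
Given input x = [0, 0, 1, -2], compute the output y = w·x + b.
y = -3

y = (2)(0) + (0)(0) + (-1)(1) + (0)(-2) + -2 = -3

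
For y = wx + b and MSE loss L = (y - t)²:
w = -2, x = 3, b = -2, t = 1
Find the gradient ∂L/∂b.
∂L/∂b = -18

y = wx + b = (-2)(3) + -2 = -8
∂L/∂y = 2(y - t) = 2(-8 - 1) = -18
∂y/∂b = 1
∂L/∂b = ∂L/∂y · ∂y/∂b = -18 × 1 = -18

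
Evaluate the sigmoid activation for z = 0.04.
0.51

sigmoid(0.04) = 1/(1 + e^(-0.04)) = 1/(1 + 0.9608) = 0.51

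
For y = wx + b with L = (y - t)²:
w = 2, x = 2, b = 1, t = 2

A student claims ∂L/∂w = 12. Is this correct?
Correct

y = (2)(2) + 1 = 5
∂L/∂y = 2(y - t) = 2(5 - 2) = 6
∂y/∂w = x = 2
∂L/∂w = 6 × 2 = 12

Claimed value: 12
Correct: The correct gradient is 12.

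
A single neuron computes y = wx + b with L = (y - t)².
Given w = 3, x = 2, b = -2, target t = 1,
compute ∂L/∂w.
∂L/∂w = 12

y = wx + b = (3)(2) + -2 = 4
∂L/∂y = 2(y - t) = 2(4 - 1) = 6
∂y/∂w = x = 2
∂L/∂w = ∂L/∂y · ∂y/∂w = 6 × 2 = 12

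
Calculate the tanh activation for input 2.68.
0.9906

tanh(2.68) = (e^(2.68) - e^(-2.68))/(e^(2.68) + e^(-2.68)) = 0.9906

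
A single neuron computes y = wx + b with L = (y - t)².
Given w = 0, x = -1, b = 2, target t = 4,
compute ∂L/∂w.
∂L/∂w = 4

y = wx + b = (0)(-1) + 2 = 2
∂L/∂y = 2(y - t) = 2(2 - 4) = -4
∂y/∂w = x = -1
∂L/∂w = ∂L/∂y · ∂y/∂w = -4 × -1 = 4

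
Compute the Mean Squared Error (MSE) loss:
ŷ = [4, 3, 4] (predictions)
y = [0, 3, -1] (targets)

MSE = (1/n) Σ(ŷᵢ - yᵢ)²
MSE = 13.67

MSE = (1/3)((4-0)² + (3-3)² + (4--1)²) = (1/3)(16 + 0 + 25) = 13.67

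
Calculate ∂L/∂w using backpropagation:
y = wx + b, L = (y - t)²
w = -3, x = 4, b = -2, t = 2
∂L/∂w = -128

y = wx + b = (-3)(4) + -2 = -14
∂L/∂y = 2(y - t) = 2(-14 - 2) = -32
∂y/∂w = x = 4
∂L/∂w = ∂L/∂y · ∂y/∂w = -32 × 4 = -128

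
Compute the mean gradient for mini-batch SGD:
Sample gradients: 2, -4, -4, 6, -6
Average gradient = -1.2

Average = (1/5)(2 + -4 + -4 + 6 + -6) = -6/5 = -1.2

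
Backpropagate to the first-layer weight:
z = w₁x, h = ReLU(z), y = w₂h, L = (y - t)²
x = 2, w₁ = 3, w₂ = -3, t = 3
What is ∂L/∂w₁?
∂L/∂w₁ = 252

Forward pass:
z = w₁x = 3×2 = 6
h = ReLU(6) = 6
y = w₂h = -3×6 = -18

Backward pass:
∂L/∂y = 2(y - t) = 2(-18 - 3) = -42
∂y/∂h = w₂ = -3
∂h/∂z = 1 (ReLU derivative)
∂z/∂w₁ = x = 2

∂L/∂w₁ = -42 × -3 × 1 × 2 = 252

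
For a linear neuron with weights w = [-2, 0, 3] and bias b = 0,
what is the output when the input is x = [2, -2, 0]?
y = -4

y = (-2)(2) + (0)(-2) + (3)(0) + 0 = -4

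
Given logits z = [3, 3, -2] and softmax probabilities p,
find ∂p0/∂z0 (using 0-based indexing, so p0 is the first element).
∂p0/∂z0 = 0.25

p = softmax(z) = [0.4983, 0.4983, 0.003358]
p0 = 0.4983

∂p0/∂z0 = p0(1 - p0) = 0.4983 × (1 - 0.4983) = 0.25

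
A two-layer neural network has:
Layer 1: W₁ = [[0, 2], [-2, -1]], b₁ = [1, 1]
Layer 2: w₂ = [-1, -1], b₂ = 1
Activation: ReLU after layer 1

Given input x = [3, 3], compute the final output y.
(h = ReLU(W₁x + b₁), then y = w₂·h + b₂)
y = -6

Layer 1 pre-activation: z₁ = [7, -8]
After ReLU: h = [7, 0]
Layer 2 output: y = -1×7 + -1×0 + 1 = -6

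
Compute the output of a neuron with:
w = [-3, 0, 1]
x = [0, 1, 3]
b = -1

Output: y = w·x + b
y = 2

y = (-3)(0) + (0)(1) + (1)(3) + -1 = 2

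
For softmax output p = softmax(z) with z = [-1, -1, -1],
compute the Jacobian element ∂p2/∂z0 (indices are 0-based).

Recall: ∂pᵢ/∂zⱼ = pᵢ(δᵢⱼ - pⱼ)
∂p2/∂z0 = -0.1111

p = softmax(z) = [0.3333, 0.3333, 0.3333]
p2 = 0.3333, p0 = 0.3333

∂p2/∂z0 = -p2 × p0 = -0.3333 × 0.3333 = -0.1111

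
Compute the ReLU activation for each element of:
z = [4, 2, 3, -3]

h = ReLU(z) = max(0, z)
h = [4, 2, 3, 0]

ReLU applied element-wise: max(0,4)=4, max(0,2)=2, max(0,3)=3, max(0,-3)=0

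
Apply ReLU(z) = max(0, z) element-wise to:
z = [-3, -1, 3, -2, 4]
h = [0, 0, 3, 0, 4]

ReLU applied element-wise: max(0,-3)=0, max(0,-1)=0, max(0,3)=3, max(0,-2)=0, max(0,4)=4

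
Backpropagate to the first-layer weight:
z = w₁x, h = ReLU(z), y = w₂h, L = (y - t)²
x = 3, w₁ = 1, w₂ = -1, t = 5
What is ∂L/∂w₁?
∂L/∂w₁ = 48

Forward pass:
z = w₁x = 1×3 = 3
h = ReLU(3) = 3
y = w₂h = -1×3 = -3

Backward pass:
∂L/∂y = 2(y - t) = 2(-3 - 5) = -16
∂y/∂h = w₂ = -1
∂h/∂z = 1 (ReLU derivative)
∂z/∂w₁ = x = 3

∂L/∂w₁ = -16 × -1 × 1 × 3 = 48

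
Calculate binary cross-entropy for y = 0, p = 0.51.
L = 0.7133

L = -0·log(0.51) - 1·log(0.49) = -log(0.49) = 0.7133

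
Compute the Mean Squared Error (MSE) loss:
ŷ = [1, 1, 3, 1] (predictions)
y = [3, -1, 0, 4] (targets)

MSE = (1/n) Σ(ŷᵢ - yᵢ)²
MSE = 6.5

MSE = (1/4)((1-3)² + (1--1)² + (3-0)² + (1-4)²) = (1/4)(4 + 4 + 9 + 9) = 6.5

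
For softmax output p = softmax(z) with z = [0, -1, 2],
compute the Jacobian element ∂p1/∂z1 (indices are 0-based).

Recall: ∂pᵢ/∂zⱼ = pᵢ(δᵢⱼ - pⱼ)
∂p1/∂z1 = 0.04025

p = softmax(z) = [0.1142, 0.04201, 0.8438]
p1 = 0.04201

∂p1/∂z1 = p1(1 - p1) = 0.04201 × (1 - 0.04201) = 0.04025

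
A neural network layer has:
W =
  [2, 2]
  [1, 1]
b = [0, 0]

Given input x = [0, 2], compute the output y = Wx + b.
y = [4, 2]

Wx = [2×0 + 2×2, 1×0 + 1×2]
   = [4, 2]
y = Wx + b = [4 + 0, 2 + 0] = [4, 2]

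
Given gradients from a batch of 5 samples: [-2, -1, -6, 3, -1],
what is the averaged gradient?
Average gradient = -1.4

Average = (1/5)(-2 + -1 + -6 + 3 + -1) = -7/5 = -1.4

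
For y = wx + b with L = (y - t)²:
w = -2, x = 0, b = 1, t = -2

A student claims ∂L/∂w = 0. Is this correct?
Correct

y = (-2)(0) + 1 = 1
∂L/∂y = 2(y - t) = 2(1 - -2) = 6
∂y/∂w = x = 0
∂L/∂w = 6 × 0 = 0

Claimed value: 0
Correct: The correct gradient is 0.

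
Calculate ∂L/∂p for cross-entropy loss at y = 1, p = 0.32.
∂L/∂p = -3.125

∂L/∂p = -y/p + (1-y)/(1-p) = -1/0.32 + 0 = -3.125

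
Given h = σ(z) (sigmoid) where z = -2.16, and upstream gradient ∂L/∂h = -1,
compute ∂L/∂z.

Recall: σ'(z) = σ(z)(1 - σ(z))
∂L/∂z = -0.09271

σ(-2.16) = 0.1034
σ'(-2.16) = σ(-2.16)(1 - σ(-2.16)) = 0.1034 × 0.8966 = 0.09271
∂L/∂z = ∂L/∂h · σ'(z) = -1 × 0.09271 = -0.09271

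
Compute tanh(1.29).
0.8591

tanh(1.29) = (e^(1.29) - e^(-1.29))/(e^(1.29) + e^(-1.29)) = 0.8591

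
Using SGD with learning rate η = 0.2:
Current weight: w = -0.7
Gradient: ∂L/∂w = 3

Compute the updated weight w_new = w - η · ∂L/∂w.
w_new = -1.3

w_new = w - η·∂L/∂w = -0.7 - 0.2×(3) = -0.7 - (0.6) = -1.3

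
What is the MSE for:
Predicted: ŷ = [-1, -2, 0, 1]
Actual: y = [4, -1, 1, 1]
MSE = 6.75

MSE = (1/4)((-1-4)² + (-2--1)² + (0-1)² + (1-1)²) = (1/4)(25 + 1 + 1 + 0) = 6.75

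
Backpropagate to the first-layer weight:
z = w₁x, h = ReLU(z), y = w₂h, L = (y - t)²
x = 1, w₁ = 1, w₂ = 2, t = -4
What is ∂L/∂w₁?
∂L/∂w₁ = 24

Forward pass:
z = w₁x = 1×1 = 1
h = ReLU(1) = 1
y = w₂h = 2×1 = 2

Backward pass:
∂L/∂y = 2(y - t) = 2(2 - -4) = 12
∂y/∂h = w₂ = 2
∂h/∂z = 1 (ReLU derivative)
∂z/∂w₁ = x = 1

∂L/∂w₁ = 12 × 2 × 1 × 1 = 24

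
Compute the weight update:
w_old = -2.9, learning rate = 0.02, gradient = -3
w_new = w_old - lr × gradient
w_new = -2.84

w_new = w - η·∂L/∂w = -2.9 - 0.02×(-3) = -2.9 - (-0.06) = -2.84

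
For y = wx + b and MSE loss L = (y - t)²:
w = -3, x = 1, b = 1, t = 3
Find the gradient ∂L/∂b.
∂L/∂b = -10

y = wx + b = (-3)(1) + 1 = -2
∂L/∂y = 2(y - t) = 2(-2 - 3) = -10
∂y/∂b = 1
∂L/∂b = ∂L/∂y · ∂y/∂b = -10 × 1 = -10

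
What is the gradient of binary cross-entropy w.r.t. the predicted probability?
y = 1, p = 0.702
∂L/∂p = -1.425

∂L/∂p = -y/p + (1-y)/(1-p) = -1/0.702 + 0 = -1.425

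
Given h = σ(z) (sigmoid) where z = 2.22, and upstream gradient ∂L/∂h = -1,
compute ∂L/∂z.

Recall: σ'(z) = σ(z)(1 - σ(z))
∂L/∂z = -0.08837

σ(2.22) = 0.902
σ'(2.22) = σ(2.22)(1 - σ(2.22)) = 0.902 × 0.09797 = 0.08837
∂L/∂z = ∂L/∂h · σ'(z) = -1 × 0.08837 = -0.08837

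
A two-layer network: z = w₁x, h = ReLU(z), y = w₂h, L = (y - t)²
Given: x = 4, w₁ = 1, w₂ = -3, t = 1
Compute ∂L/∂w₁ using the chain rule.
∂L/∂w₁ = 312

Forward pass:
z = w₁x = 1×4 = 4
h = ReLU(4) = 4
y = w₂h = -3×4 = -12

Backward pass:
∂L/∂y = 2(y - t) = 2(-12 - 1) = -26
∂y/∂h = w₂ = -3
∂h/∂z = 1 (ReLU derivative)
∂z/∂w₁ = x = 4

∂L/∂w₁ = -26 × -3 × 1 × 4 = 312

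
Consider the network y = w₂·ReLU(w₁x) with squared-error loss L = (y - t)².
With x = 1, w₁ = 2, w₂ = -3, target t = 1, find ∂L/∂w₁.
∂L/∂w₁ = 42

Forward pass:
z = w₁x = 2×1 = 2
h = ReLU(2) = 2
y = w₂h = -3×2 = -6

Backward pass:
∂L/∂y = 2(y - t) = 2(-6 - 1) = -14
∂y/∂h = w₂ = -3
∂h/∂z = 1 (ReLU derivative)
∂z/∂w₁ = x = 1

∂L/∂w₁ = -14 × -3 × 1 × 1 = 42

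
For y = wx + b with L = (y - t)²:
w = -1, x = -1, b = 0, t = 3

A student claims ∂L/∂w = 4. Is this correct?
Correct

y = (-1)(-1) + 0 = 1
∂L/∂y = 2(y - t) = 2(1 - 3) = -4
∂y/∂w = x = -1
∂L/∂w = -4 × -1 = 4

Claimed value: 4
Correct: The correct gradient is 4.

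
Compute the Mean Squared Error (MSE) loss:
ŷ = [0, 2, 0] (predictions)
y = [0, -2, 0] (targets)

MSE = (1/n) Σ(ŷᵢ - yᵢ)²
MSE = 5.333

MSE = (1/3)((0-0)² + (2--2)² + (0-0)²) = (1/3)(0 + 16 + 0) = 5.333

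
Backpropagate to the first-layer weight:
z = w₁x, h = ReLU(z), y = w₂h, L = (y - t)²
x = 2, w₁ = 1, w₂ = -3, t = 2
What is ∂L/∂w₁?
∂L/∂w₁ = 96

Forward pass:
z = w₁x = 1×2 = 2
h = ReLU(2) = 2
y = w₂h = -3×2 = -6

Backward pass:
∂L/∂y = 2(y - t) = 2(-6 - 2) = -16
∂y/∂h = w₂ = -3
∂h/∂z = 1 (ReLU derivative)
∂z/∂w₁ = x = 2

∂L/∂w₁ = -16 × -3 × 1 × 2 = 96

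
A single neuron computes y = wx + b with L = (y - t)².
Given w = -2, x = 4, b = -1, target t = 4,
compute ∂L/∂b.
∂L/∂b = -26

y = wx + b = (-2)(4) + -1 = -9
∂L/∂y = 2(y - t) = 2(-9 - 4) = -26
∂y/∂b = 1
∂L/∂b = ∂L/∂y · ∂y/∂b = -26 × 1 = -26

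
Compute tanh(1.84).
0.9508

tanh(1.84) = (e^(1.84) - e^(-1.84))/(e^(1.84) + e^(-1.84)) = 0.9508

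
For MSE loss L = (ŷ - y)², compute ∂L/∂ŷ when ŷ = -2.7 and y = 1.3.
∂L/∂ŷ = -8.0

∂L/∂ŷ = 2(ŷ - y) = 2(-2.7 - 1.3) = 2(-4.0) = -8.0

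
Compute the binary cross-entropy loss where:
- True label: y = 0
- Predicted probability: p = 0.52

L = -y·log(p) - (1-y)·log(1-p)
L = 0.734

L = -0·log(0.52) - 1·log(0.48) = -log(0.48) = 0.734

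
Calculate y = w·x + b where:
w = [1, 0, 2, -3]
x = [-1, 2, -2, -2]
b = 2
y = 3

y = (1)(-1) + (0)(2) + (2)(-2) + (-3)(-2) + 2 = 3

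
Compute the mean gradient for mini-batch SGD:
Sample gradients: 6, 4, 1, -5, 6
Average gradient = 2.4

Average = (1/5)(6 + 4 + 1 + -5 + 6) = 12/5 = 2.4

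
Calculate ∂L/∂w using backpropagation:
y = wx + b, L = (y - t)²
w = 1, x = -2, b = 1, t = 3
∂L/∂w = 16

y = wx + b = (1)(-2) + 1 = -1
∂L/∂y = 2(y - t) = 2(-1 - 3) = -8
∂y/∂w = x = -2
∂L/∂w = ∂L/∂y · ∂y/∂w = -8 × -2 = 16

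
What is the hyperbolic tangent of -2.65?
-0.9901

tanh(-2.65) = (e^(-2.65) - e^(2.65))/(e^(-2.65) + e^(2.65)) = -0.9901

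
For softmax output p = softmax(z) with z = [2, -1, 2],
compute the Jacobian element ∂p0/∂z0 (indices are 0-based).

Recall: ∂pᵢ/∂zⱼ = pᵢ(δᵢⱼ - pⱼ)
∂p0/∂z0 = 0.2499

p = softmax(z) = [0.4879, 0.02429, 0.4879]
p0 = 0.4879

∂p0/∂z0 = p0(1 - p0) = 0.4879 × (1 - 0.4879) = 0.2499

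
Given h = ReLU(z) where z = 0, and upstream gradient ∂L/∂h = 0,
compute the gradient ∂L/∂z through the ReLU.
∂L/∂z = 0

h = ReLU(0) = 0
At z = 0: ∂h/∂z = 0 (by convention)
∂L/∂z = ∂L/∂h · ∂h/∂z = 0 × 0 = 0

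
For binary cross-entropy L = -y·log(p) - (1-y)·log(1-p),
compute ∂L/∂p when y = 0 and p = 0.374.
∂L/∂p = 1.597

∂L/∂p = -y/p + (1-y)/(1-p) = 0 + 1/0.626 = 1.597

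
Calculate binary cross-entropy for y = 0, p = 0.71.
L = 1.238

L = -0·log(0.71) - 1·log(0.29) = -log(0.29) = 1.238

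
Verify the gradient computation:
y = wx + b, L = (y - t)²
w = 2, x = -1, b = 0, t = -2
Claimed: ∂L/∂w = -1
Incorrect

y = (2)(-1) + 0 = -2
∂L/∂y = 2(y - t) = 2(-2 - -2) = 0
∂y/∂w = x = -1
∂L/∂w = 0 × -1 = 0

Claimed value: -1
Incorrect: The correct gradient is 0.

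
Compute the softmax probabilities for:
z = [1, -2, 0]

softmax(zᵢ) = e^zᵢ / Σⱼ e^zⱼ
p = [0.7054, 0.0351, 0.2595]

exp(z) = [2.718, 0.1353, 1]
Sum = 3.854
p = [0.7054, 0.0351, 0.2595]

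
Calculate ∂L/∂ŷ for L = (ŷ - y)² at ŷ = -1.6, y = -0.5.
∂L/∂ŷ = -2.2

∂L/∂ŷ = 2(ŷ - y) = 2(-1.6 - -0.5) = 2(-1.1) = -2.2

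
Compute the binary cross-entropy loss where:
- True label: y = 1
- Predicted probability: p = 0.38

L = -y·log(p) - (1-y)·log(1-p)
L = 0.9676

L = -1·log(0.38) - 0·log(0.62) = -log(0.38) = 0.9676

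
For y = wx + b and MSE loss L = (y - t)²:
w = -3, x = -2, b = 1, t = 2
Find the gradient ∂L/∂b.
∂L/∂b = 10

y = wx + b = (-3)(-2) + 1 = 7
∂L/∂y = 2(y - t) = 2(7 - 2) = 10
∂y/∂b = 1
∂L/∂b = ∂L/∂y · ∂y/∂b = 10 × 1 = 10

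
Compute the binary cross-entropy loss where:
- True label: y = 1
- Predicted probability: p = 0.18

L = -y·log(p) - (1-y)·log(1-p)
L = 1.715

L = -1·log(0.18) - 0·log(0.82) = -log(0.18) = 1.715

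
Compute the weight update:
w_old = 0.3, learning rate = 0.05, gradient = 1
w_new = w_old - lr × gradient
w_new = 0.25

w_new = w - η·∂L/∂w = 0.3 - 0.05×(1) = 0.3 - (0.05) = 0.25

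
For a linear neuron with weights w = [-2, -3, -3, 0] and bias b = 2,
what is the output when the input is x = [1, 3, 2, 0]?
y = -15

y = (-2)(1) + (-3)(3) + (-3)(2) + (0)(0) + 2 = -15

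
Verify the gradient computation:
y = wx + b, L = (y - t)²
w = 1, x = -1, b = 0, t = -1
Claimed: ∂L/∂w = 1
Incorrect

y = (1)(-1) + 0 = -1
∂L/∂y = 2(y - t) = 2(-1 - -1) = 0
∂y/∂w = x = -1
∂L/∂w = 0 × -1 = 0

Claimed value: 1
Incorrect: The correct gradient is 0.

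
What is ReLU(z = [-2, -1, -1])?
h = [0, 0, 0]

ReLU applied element-wise: max(0,-2)=0, max(0,-1)=0, max(0,-1)=0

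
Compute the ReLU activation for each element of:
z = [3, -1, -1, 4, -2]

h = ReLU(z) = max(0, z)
h = [3, 0, 0, 4, 0]

ReLU applied element-wise: max(0,3)=3, max(0,-1)=0, max(0,-1)=0, max(0,4)=4, max(0,-2)=0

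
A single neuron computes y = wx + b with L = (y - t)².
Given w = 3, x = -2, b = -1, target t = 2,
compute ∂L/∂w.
∂L/∂w = 36

y = wx + b = (3)(-2) + -1 = -7
∂L/∂y = 2(y - t) = 2(-7 - 2) = -18
∂y/∂w = x = -2
∂L/∂w = ∂L/∂y · ∂y/∂w = -18 × -2 = 36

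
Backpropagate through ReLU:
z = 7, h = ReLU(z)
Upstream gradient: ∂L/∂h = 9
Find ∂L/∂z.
∂L/∂z = 9

h = ReLU(7) = 7
Since z > 0: ∂h/∂z = 1
∂L/∂z = ∂L/∂h · ∂h/∂z = 9 × 1 = 9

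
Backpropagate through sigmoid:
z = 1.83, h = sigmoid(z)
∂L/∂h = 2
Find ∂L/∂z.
∂L/∂z = 0.2383

σ(1.83) = 0.8618
σ'(1.83) = σ(1.83)(1 - σ(1.83)) = 0.8618 × 0.1382 = 0.1191
∂L/∂z = ∂L/∂h · σ'(z) = 2 × 0.1191 = 0.2383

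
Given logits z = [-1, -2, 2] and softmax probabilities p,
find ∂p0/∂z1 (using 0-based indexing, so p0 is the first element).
∂p0/∂z1 = -0.0007993

p = softmax(z) = [0.04661, 0.01715, 0.9362]
p0 = 0.04661, p1 = 0.01715

∂p0/∂z1 = -p0 × p1 = -0.04661 × 0.01715 = -0.0007993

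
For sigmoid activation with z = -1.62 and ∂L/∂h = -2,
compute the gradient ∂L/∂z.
∂L/∂z = -0.2758

σ(-1.62) = 0.1652
σ'(-1.62) = σ(-1.62)(1 - σ(-1.62)) = 0.1652 × 0.8348 = 0.1379
∂L/∂z = ∂L/∂h · σ'(z) = -2 × 0.1379 = -0.2758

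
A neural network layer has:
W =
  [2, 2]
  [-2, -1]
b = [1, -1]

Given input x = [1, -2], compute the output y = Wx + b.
y = [-1, -1]

Wx = [2×1 + 2×-2, -2×1 + -1×-2]
   = [-2, 0]
y = Wx + b = [-2 + 1, 0 + -1] = [-1, -1]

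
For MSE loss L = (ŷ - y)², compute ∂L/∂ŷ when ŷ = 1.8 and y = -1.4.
∂L/∂ŷ = 6.4

∂L/∂ŷ = 2(ŷ - y) = 2(1.8 - -1.4) = 2(3.2) = 6.4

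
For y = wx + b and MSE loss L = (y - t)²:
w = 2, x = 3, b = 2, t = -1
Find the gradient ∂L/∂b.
∂L/∂b = 18

y = wx + b = (2)(3) + 2 = 8
∂L/∂y = 2(y - t) = 2(8 - -1) = 18
∂y/∂b = 1
∂L/∂b = ∂L/∂y · ∂y/∂b = 18 × 1 = 18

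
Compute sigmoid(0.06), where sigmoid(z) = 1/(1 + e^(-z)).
0.515

sigmoid(0.06) = 1/(1 + e^(-0.06)) = 1/(1 + 0.9418) = 0.515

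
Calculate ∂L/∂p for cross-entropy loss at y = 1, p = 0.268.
∂L/∂p = -3.731

∂L/∂p = -y/p + (1-y)/(1-p) = -1/0.268 + 0 = -3.731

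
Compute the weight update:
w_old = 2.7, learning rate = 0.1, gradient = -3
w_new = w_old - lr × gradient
w_new = 3

w_new = w - η·∂L/∂w = 2.7 - 0.1×(-3) = 2.7 - (-0.3) = 3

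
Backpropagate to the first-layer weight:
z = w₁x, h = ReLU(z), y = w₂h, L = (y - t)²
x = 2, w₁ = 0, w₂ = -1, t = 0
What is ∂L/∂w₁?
∂L/∂w₁ = 0

Forward pass:
z = w₁x = 0×2 = 0
h = ReLU(0) = 0
y = w₂h = -1×0 = 0

Backward pass:
∂L/∂y = 2(y - t) = 2(0 - 0) = 0
∂y/∂h = w₂ = -1
∂h/∂z = 0 (ReLU derivative)
∂z/∂w₁ = x = 2

∂L/∂w₁ = 0 × -1 × 0 × 2 = 0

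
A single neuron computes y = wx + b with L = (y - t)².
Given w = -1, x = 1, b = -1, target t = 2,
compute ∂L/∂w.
∂L/∂w = -8

y = wx + b = (-1)(1) + -1 = -2
∂L/∂y = 2(y - t) = 2(-2 - 2) = -8
∂y/∂w = x = 1
∂L/∂w = ∂L/∂y · ∂y/∂w = -8 × 1 = -8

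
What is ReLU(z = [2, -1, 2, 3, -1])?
h = [2, 0, 2, 3, 0]

ReLU applied element-wise: max(0,2)=2, max(0,-1)=0, max(0,2)=2, max(0,3)=3, max(0,-1)=0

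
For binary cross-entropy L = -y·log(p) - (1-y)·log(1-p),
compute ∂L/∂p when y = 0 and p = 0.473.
∂L/∂p = 1.898

∂L/∂p = -y/p + (1-y)/(1-p) = 0 + 1/0.527 = 1.898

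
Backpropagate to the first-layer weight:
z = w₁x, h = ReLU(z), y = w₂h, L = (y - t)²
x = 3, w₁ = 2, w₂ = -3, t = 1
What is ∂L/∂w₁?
∂L/∂w₁ = 342

Forward pass:
z = w₁x = 2×3 = 6
h = ReLU(6) = 6
y = w₂h = -3×6 = -18

Backward pass:
∂L/∂y = 2(y - t) = 2(-18 - 1) = -38
∂y/∂h = w₂ = -3
∂h/∂z = 1 (ReLU derivative)
∂z/∂w₁ = x = 3

∂L/∂w₁ = -38 × -3 × 1 × 3 = 342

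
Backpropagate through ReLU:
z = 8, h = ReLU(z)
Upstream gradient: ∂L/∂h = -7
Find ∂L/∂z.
∂L/∂z = -7

h = ReLU(8) = 8
Since z > 0: ∂h/∂z = 1
∂L/∂z = ∂L/∂h · ∂h/∂z = -7 × 1 = -7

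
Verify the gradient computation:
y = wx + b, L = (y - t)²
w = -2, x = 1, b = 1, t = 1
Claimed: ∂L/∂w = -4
Correct

y = (-2)(1) + 1 = -1
∂L/∂y = 2(y - t) = 2(-1 - 1) = -4
∂y/∂w = x = 1
∂L/∂w = -4 × 1 = -4

Claimed value: -4
Correct: The correct gradient is -4.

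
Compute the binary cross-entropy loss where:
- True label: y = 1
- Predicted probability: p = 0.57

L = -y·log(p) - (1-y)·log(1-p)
L = 0.5621

L = -1·log(0.57) - 0·log(0.43) = -log(0.57) = 0.5621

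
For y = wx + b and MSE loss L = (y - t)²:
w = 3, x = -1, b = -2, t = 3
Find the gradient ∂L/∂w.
∂L/∂w = 16

y = wx + b = (3)(-1) + -2 = -5
∂L/∂y = 2(y - t) = 2(-5 - 3) = -16
∂y/∂w = x = -1
∂L/∂w = ∂L/∂y · ∂y/∂w = -16 × -1 = 16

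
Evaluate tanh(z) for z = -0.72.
-0.6169

tanh(-0.72) = (e^(-0.72) - e^(0.72))/(e^(-0.72) + e^(0.72)) = -0.6169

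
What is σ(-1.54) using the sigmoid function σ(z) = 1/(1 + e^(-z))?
0.1765

sigmoid(-1.54) = 1/(1 + e^(1.54)) = 1/(1 + 4.665) = 0.1765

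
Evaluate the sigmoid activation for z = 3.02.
0.9535

sigmoid(3.02) = 1/(1 + e^(-3.02)) = 1/(1 + 0.0488) = 0.9535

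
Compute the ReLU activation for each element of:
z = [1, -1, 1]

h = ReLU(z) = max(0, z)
h = [1, 0, 1]

ReLU applied element-wise: max(0,1)=1, max(0,-1)=0, max(0,1)=1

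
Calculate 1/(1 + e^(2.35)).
0.08707

sigmoid(-2.35) = 1/(1 + e^(2.35)) = 1/(1 + 10.49) = 0.08707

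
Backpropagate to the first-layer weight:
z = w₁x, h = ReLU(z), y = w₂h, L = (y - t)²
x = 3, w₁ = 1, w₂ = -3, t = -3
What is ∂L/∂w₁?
∂L/∂w₁ = 108

Forward pass:
z = w₁x = 1×3 = 3
h = ReLU(3) = 3
y = w₂h = -3×3 = -9

Backward pass:
∂L/∂y = 2(y - t) = 2(-9 - -3) = -12
∂y/∂h = w₂ = -3
∂h/∂z = 1 (ReLU derivative)
∂z/∂w₁ = x = 3

∂L/∂w₁ = -12 × -3 × 1 × 3 = 108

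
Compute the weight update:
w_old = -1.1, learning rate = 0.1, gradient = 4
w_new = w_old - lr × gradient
w_new = -1.5

w_new = w - η·∂L/∂w = -1.1 - 0.1×(4) = -1.1 - (0.4) = -1.5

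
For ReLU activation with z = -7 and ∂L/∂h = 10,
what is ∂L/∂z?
∂L/∂z = 0

h = ReLU(-7) = 0
Since z < 0: ∂h/∂z = 0
∂L/∂z = ∂L/∂h · ∂h/∂z = 10 × 0 = 0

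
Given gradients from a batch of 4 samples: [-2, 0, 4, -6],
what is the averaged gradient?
Average gradient = -1

Average = (1/4)(-2 + 0 + 4 + -6) = -4/4 = -1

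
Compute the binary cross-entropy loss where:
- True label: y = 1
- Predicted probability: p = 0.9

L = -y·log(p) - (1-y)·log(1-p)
L = 0.1054

L = -1·log(0.9) - 0·log(0.1) = -log(0.9) = 0.1054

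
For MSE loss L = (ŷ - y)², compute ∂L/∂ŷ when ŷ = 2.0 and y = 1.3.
∂L/∂ŷ = 1.4

∂L/∂ŷ = 2(ŷ - y) = 2(2.0 - 1.3) = 2(0.7) = 1.4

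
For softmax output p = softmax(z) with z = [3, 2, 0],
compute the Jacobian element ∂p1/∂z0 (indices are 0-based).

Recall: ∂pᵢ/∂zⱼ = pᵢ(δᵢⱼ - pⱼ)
∂p1/∂z0 = -0.183

p = softmax(z) = [0.7054, 0.2595, 0.03512]
p1 = 0.2595, p0 = 0.7054

∂p1/∂z0 = -p1 × p0 = -0.2595 × 0.7054 = -0.183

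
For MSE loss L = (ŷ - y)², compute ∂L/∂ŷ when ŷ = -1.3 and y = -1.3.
∂L/∂ŷ = 0.0

∂L/∂ŷ = 2(ŷ - y) = 2(-1.3 - -1.3) = 2(0.0) = 0.0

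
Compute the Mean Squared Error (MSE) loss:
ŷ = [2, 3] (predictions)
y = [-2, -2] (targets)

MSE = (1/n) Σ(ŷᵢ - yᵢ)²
MSE = 20.5

MSE = (1/2)((2--2)² + (3--2)²) = (1/2)(16 + 25) = 20.5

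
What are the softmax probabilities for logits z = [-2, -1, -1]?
p = [0.1554, 0.4223, 0.4223]

exp(z) = [0.1353, 0.3679, 0.3679]
Sum = 0.8711
p = [0.1554, 0.4223, 0.4223]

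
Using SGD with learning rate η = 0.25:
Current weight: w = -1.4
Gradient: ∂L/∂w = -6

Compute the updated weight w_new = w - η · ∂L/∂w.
w_new = 0.1

w_new = w - η·∂L/∂w = -1.4 - 0.25×(-6) = -1.4 - (-1.5) = 0.1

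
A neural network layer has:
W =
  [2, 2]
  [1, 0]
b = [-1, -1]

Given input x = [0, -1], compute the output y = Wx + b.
y = [-3, -1]

Wx = [2×0 + 2×-1, 1×0 + 0×-1]
   = [-2, 0]
y = Wx + b = [-2 + -1, 0 + -1] = [-3, -1]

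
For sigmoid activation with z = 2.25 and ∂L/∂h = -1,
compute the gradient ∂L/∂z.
∂L/∂z = -0.08626

σ(2.25) = 0.9047
σ'(2.25) = σ(2.25)(1 - σ(2.25)) = 0.9047 × 0.09535 = 0.08626
∂L/∂z = ∂L/∂h · σ'(z) = -1 × 0.08626 = -0.08626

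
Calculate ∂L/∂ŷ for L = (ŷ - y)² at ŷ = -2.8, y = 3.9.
∂L/∂ŷ = -13.4

∂L/∂ŷ = 2(ŷ - y) = 2(-2.8 - 3.9) = 2(-6.7) = -13.4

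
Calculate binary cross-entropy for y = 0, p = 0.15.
L = 0.1625

L = -0·log(0.15) - 1·log(0.85) = -log(0.85) = 0.1625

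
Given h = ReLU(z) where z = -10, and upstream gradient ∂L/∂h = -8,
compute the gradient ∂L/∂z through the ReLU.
∂L/∂z = 0

h = ReLU(-10) = 0
Since z < 0: ∂h/∂z = 0
∂L/∂z = ∂L/∂h · ∂h/∂z = -8 × 0 = 0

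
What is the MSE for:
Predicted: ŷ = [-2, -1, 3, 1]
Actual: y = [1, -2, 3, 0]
MSE = 2.75

MSE = (1/4)((-2-1)² + (-1--2)² + (3-3)² + (1-0)²) = (1/4)(9 + 1 + 0 + 1) = 2.75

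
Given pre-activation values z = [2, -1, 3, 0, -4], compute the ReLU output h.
h = [2, 0, 3, 0, 0]

ReLU applied element-wise: max(0,2)=2, max(0,-1)=0, max(0,3)=3, max(0,0)=0, max(0,-4)=0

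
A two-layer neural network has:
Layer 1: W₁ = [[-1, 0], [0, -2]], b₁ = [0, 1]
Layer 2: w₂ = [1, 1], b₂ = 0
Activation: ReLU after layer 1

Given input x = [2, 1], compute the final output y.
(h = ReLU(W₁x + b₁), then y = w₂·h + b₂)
y = 0

Layer 1 pre-activation: z₁ = [-2, -1]
After ReLU: h = [0, 0]
Layer 2 output: y = 1×0 + 1×0 + 0 = 0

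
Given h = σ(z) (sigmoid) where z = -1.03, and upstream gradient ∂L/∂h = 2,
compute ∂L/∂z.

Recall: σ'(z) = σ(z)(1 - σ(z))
∂L/∂z = 0.3877

σ(-1.03) = 0.2631
σ'(-1.03) = σ(-1.03)(1 - σ(-1.03)) = 0.2631 × 0.7369 = 0.1939
∂L/∂z = ∂L/∂h · σ'(z) = 2 × 0.1939 = 0.3877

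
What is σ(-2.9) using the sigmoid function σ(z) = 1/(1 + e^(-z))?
0.05215

sigmoid(-2.9) = 1/(1 + e^(2.9)) = 1/(1 + 18.17) = 0.05215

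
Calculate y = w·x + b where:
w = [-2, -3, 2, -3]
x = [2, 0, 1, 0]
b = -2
y = -4

y = (-2)(2) + (-3)(0) + (2)(1) + (-3)(0) + -2 = -4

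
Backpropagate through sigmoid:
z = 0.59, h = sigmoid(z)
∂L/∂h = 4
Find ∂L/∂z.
∂L/∂z = 0.9178

σ(0.59) = 0.6434
σ'(0.59) = σ(0.59)(1 - σ(0.59)) = 0.6434 × 0.3566 = 0.2294
∂L/∂z = ∂L/∂h · σ'(z) = 4 × 0.2294 = 0.9178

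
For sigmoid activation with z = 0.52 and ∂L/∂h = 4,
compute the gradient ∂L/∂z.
∂L/∂z = 0.9353

σ(0.52) = 0.6271
σ'(0.52) = σ(0.52)(1 - σ(0.52)) = 0.6271 × 0.3729 = 0.2338
∂L/∂z = ∂L/∂h · σ'(z) = 4 × 0.2338 = 0.9353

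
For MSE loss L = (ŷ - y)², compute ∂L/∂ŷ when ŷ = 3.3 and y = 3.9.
∂L/∂ŷ = -1.2

∂L/∂ŷ = 2(ŷ - y) = 2(3.3 - 3.9) = 2(-0.6) = -1.2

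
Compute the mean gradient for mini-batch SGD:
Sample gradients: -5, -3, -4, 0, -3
Average gradient = -3

Average = (1/5)(-5 + -3 + -4 + 0 + -3) = -15/5 = -3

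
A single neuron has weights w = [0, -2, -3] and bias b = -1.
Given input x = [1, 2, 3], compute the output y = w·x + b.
y = -14

y = (0)(1) + (-2)(2) + (-3)(3) + -1 = -14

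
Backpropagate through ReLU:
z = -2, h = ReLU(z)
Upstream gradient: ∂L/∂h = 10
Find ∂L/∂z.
∂L/∂z = 0

h = ReLU(-2) = 0
Since z < 0: ∂h/∂z = 0
∂L/∂z = ∂L/∂h · ∂h/∂z = 10 × 0 = 0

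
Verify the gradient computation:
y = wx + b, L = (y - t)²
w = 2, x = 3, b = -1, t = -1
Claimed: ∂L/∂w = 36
Correct

y = (2)(3) + -1 = 5
∂L/∂y = 2(y - t) = 2(5 - -1) = 12
∂y/∂w = x = 3
∂L/∂w = 12 × 3 = 36

Claimed value: 36
Correct: The correct gradient is 36.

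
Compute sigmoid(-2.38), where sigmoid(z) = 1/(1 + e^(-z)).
0.08471

sigmoid(-2.38) = 1/(1 + e^(2.38)) = 1/(1 + 10.8) = 0.08471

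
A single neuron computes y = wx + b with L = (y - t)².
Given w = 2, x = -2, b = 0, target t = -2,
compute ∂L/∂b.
∂L/∂b = -4

y = wx + b = (2)(-2) + 0 = -4
∂L/∂y = 2(y - t) = 2(-4 - -2) = -4
∂y/∂b = 1
∂L/∂b = ∂L/∂y · ∂y/∂b = -4 × 1 = -4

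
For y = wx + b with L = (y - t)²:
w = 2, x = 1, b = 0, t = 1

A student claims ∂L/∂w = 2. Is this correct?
Correct

y = (2)(1) + 0 = 2
∂L/∂y = 2(y - t) = 2(2 - 1) = 2
∂y/∂w = x = 1
∂L/∂w = 2 × 1 = 2

Claimed value: 2
Correct: The correct gradient is 2.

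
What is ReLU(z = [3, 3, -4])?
h = [3, 3, 0]

ReLU applied element-wise: max(0,3)=3, max(0,3)=3, max(0,-4)=0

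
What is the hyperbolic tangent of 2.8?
0.9926

tanh(2.8) = (e^(2.8) - e^(-2.8))/(e^(2.8) + e^(-2.8)) = 0.9926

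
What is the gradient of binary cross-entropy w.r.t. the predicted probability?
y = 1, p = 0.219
∂L/∂p = -4.566

∂L/∂p = -y/p + (1-y)/(1-p) = -1/0.219 + 0 = -4.566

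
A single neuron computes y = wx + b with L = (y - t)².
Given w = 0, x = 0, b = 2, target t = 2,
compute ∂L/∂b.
∂L/∂b = 0

y = wx + b = (0)(0) + 2 = 2
∂L/∂y = 2(y - t) = 2(2 - 2) = 0
∂y/∂b = 1
∂L/∂b = ∂L/∂y · ∂y/∂b = 0 × 1 = 0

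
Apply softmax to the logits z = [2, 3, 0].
p = [0.2595, 0.7054, 0.0351]

exp(z) = [7.389, 20.09, 1]
Sum = 28.47
p = [0.2595, 0.7054, 0.0351]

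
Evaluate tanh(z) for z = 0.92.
0.7259

tanh(0.92) = (e^(0.92) - e^(-0.92))/(e^(0.92) + e^(-0.92)) = 0.7259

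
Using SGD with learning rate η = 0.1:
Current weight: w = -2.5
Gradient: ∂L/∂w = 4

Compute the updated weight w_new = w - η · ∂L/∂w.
w_new = -2.9

w_new = w - η·∂L/∂w = -2.5 - 0.1×(4) = -2.5 - (0.4) = -2.9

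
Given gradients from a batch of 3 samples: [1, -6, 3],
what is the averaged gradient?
Average gradient = -0.6667

Average = (1/3)(1 + -6 + 3) = -2/3 = -0.6667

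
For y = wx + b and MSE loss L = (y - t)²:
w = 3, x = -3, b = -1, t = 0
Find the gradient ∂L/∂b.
∂L/∂b = -20

y = wx + b = (3)(-3) + -1 = -10
∂L/∂y = 2(y - t) = 2(-10 - 0) = -20
∂y/∂b = 1
∂L/∂b = ∂L/∂y · ∂y/∂b = -20 × 1 = -20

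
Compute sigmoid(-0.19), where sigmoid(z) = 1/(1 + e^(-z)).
0.4526

sigmoid(-0.19) = 1/(1 + e^(0.19)) = 1/(1 + 1.209) = 0.4526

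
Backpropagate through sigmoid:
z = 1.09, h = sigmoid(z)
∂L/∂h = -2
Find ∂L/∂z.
∂L/∂z = -0.3766

σ(1.09) = 0.7484
σ'(1.09) = σ(1.09)(1 - σ(1.09)) = 0.7484 × 0.2516 = 0.1883
∂L/∂z = ∂L/∂h · σ'(z) = -2 × 0.1883 = -0.3766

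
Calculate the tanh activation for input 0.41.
0.3885

tanh(0.41) = (e^(0.41) - e^(-0.41))/(e^(0.41) + e^(-0.41)) = 0.3885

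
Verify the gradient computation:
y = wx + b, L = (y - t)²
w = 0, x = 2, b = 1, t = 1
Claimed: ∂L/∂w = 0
Correct

y = (0)(2) + 1 = 1
∂L/∂y = 2(y - t) = 2(1 - 1) = 0
∂y/∂w = x = 2
∂L/∂w = 0 × 2 = 0

Claimed value: 0
Correct: The correct gradient is 0.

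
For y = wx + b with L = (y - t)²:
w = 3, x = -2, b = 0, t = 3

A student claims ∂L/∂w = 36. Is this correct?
Correct

y = (3)(-2) + 0 = -6
∂L/∂y = 2(y - t) = 2(-6 - 3) = -18
∂y/∂w = x = -2
∂L/∂w = -18 × -2 = 36

Claimed value: 36
Correct: The correct gradient is 36.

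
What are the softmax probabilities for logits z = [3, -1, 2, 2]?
p = [0.5701, 0.0104, 0.2097, 0.2097]

exp(z) = [20.09, 0.3679, 7.389, 7.389]
Sum = 35.23
p = [0.5701, 0.0104, 0.2097, 0.2097]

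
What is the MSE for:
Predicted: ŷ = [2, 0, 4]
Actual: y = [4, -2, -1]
MSE = 11

MSE = (1/3)((2-4)² + (0--2)² + (4--1)²) = (1/3)(4 + 4 + 25) = 11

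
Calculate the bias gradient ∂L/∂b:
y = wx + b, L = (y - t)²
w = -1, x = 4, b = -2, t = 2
∂L/∂b = -16

y = wx + b = (-1)(4) + -2 = -6
∂L/∂y = 2(y - t) = 2(-6 - 2) = -16
∂y/∂b = 1
∂L/∂b = ∂L/∂y · ∂y/∂b = -16 × 1 = -16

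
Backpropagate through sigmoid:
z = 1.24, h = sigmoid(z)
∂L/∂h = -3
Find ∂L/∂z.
∂L/∂z = -0.5222

σ(1.24) = 0.7756
σ'(1.24) = σ(1.24)(1 - σ(1.24)) = 0.7756 × 0.2244 = 0.1741
∂L/∂z = ∂L/∂h · σ'(z) = -3 × 0.1741 = -0.5222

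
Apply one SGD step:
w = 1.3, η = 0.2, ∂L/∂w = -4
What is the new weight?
w_new = 2.1

w_new = w - η·∂L/∂w = 1.3 - 0.2×(-4) = 1.3 - (-0.8) = 2.1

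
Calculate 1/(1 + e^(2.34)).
0.08786

sigmoid(-2.34) = 1/(1 + e^(2.34)) = 1/(1 + 10.38) = 0.08786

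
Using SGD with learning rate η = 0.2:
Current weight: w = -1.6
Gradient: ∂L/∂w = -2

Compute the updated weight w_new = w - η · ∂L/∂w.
w_new = -1.2

w_new = w - η·∂L/∂w = -1.6 - 0.2×(-2) = -1.6 - (-0.4) = -1.2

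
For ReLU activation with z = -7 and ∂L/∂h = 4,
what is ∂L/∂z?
∂L/∂z = 0

h = ReLU(-7) = 0
Since z < 0: ∂h/∂z = 0
∂L/∂z = ∂L/∂h · ∂h/∂z = 4 × 0 = 0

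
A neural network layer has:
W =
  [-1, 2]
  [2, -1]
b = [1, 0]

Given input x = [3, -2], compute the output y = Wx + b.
y = [-6, 8]

Wx = [-1×3 + 2×-2, 2×3 + -1×-2]
   = [-7, 8]
y = Wx + b = [-7 + 1, 8 + 0] = [-6, 8]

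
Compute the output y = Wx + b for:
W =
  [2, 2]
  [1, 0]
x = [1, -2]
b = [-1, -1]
y = [-3, 0]

Wx = [2×1 + 2×-2, 1×1 + 0×-2]
   = [-2, 1]
y = Wx + b = [-2 + -1, 1 + -1] = [-3, 0]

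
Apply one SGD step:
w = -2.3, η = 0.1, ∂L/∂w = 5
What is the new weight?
w_new = -2.8

w_new = w - η·∂L/∂w = -2.3 - 0.1×(5) = -2.3 - (0.5) = -2.8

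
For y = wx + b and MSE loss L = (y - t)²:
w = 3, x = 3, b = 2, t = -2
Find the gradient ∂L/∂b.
∂L/∂b = 26

y = wx + b = (3)(3) + 2 = 11
∂L/∂y = 2(y - t) = 2(11 - -2) = 26
∂y/∂b = 1
∂L/∂b = ∂L/∂y · ∂y/∂b = 26 × 1 = 26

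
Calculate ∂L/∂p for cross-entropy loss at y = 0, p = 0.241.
∂L/∂p = 1.318

∂L/∂p = -y/p + (1-y)/(1-p) = 0 + 1/0.759 = 1.318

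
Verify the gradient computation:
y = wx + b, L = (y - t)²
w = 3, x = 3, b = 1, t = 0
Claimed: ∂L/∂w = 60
Correct

y = (3)(3) + 1 = 10
∂L/∂y = 2(y - t) = 2(10 - 0) = 20
∂y/∂w = x = 3
∂L/∂w = 20 × 3 = 60

Claimed value: 60
Correct: The correct gradient is 60.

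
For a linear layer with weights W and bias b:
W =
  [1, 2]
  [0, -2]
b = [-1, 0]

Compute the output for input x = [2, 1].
y = [3, -2]

Wx = [1×2 + 2×1, 0×2 + -2×1]
   = [4, -2]
y = Wx + b = [4 + -1, -2 + 0] = [3, -2]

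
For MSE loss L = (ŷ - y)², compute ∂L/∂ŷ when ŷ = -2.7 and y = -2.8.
∂L/∂ŷ = 0.2

∂L/∂ŷ = 2(ŷ - y) = 2(-2.7 - -2.8) = 2(0.1) = 0.2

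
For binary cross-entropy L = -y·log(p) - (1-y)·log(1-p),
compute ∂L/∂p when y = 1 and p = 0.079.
∂L/∂p = -12.66

∂L/∂p = -y/p + (1-y)/(1-p) = -1/0.079 + 0 = -12.66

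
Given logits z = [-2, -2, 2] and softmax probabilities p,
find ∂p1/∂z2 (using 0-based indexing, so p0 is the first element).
∂p1/∂z2 = -0.01704

p = softmax(z) = [0.01767, 0.01767, 0.9647]
p1 = 0.01767, p2 = 0.9647

∂p1/∂z2 = -p1 × p2 = -0.01767 × 0.9647 = -0.01704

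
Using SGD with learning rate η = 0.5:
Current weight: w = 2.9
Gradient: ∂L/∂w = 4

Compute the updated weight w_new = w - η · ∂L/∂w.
w_new = 0.9

w_new = w - η·∂L/∂w = 2.9 - 0.5×(4) = 2.9 - (2) = 0.9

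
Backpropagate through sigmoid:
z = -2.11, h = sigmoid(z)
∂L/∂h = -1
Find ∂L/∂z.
∂L/∂z = -0.09644

σ(-2.11) = 0.1081
σ'(-2.11) = σ(-2.11)(1 - σ(-2.11)) = 0.1081 × 0.8919 = 0.09644
∂L/∂z = ∂L/∂h · σ'(z) = -1 × 0.09644 = -0.09644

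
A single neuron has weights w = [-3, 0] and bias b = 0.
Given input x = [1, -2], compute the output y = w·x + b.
y = -3

y = (-3)(1) + (0)(-2) + 0 = -3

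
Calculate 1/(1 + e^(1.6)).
0.168

sigmoid(-1.6) = 1/(1 + e^(1.6)) = 1/(1 + 4.953) = 0.168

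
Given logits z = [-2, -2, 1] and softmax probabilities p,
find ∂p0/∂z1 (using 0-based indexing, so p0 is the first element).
∂p0/∂z1 = -0.00205

p = softmax(z) = [0.04528, 0.04528, 0.9094]
p0 = 0.04528, p1 = 0.04528

∂p0/∂z1 = -p0 × p1 = -0.04528 × 0.04528 = -0.00205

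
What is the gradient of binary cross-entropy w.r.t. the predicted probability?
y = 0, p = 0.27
∂L/∂p = 1.37

∂L/∂p = -y/p + (1-y)/(1-p) = 0 + 1/0.73 = 1.37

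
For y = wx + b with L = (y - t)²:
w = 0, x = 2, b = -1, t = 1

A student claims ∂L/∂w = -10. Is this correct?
Incorrect

y = (0)(2) + -1 = -1
∂L/∂y = 2(y - t) = 2(-1 - 1) = -4
∂y/∂w = x = 2
∂L/∂w = -4 × 2 = -8

Claimed value: -10
Incorrect: The correct gradient is -8.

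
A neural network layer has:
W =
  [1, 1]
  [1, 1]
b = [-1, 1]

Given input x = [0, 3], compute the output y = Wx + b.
y = [2, 4]

Wx = [1×0 + 1×3, 1×0 + 1×3]
   = [3, 3]
y = Wx + b = [3 + -1, 3 + 1] = [2, 4]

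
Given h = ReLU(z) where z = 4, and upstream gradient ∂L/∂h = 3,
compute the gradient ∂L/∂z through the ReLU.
∂L/∂z = 3

h = ReLU(4) = 4
Since z > 0: ∂h/∂z = 1
∂L/∂z = ∂L/∂h · ∂h/∂z = 3 × 1 = 3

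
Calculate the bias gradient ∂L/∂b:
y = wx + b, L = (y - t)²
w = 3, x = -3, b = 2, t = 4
∂L/∂b = -22

y = wx + b = (3)(-3) + 2 = -7
∂L/∂y = 2(y - t) = 2(-7 - 4) = -22
∂y/∂b = 1
∂L/∂b = ∂L/∂y · ∂y/∂b = -22 × 1 = -22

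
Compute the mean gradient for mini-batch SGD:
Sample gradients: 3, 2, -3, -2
Average gradient = 0

Average = (1/4)(3 + 2 + -3 + -2) = 0/4 = 0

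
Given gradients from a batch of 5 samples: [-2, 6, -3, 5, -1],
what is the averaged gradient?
Average gradient = 1

Average = (1/5)(-2 + 6 + -3 + 5 + -1) = 5/5 = 1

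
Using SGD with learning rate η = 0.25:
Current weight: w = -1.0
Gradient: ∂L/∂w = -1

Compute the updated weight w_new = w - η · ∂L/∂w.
w_new = -0.75

w_new = w - η·∂L/∂w = -1.0 - 0.25×(-1) = -1.0 - (-0.25) = -0.75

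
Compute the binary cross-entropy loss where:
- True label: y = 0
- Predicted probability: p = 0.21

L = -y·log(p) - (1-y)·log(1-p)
L = 0.2357

L = -0·log(0.21) - 1·log(0.79) = -log(0.79) = 0.2357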